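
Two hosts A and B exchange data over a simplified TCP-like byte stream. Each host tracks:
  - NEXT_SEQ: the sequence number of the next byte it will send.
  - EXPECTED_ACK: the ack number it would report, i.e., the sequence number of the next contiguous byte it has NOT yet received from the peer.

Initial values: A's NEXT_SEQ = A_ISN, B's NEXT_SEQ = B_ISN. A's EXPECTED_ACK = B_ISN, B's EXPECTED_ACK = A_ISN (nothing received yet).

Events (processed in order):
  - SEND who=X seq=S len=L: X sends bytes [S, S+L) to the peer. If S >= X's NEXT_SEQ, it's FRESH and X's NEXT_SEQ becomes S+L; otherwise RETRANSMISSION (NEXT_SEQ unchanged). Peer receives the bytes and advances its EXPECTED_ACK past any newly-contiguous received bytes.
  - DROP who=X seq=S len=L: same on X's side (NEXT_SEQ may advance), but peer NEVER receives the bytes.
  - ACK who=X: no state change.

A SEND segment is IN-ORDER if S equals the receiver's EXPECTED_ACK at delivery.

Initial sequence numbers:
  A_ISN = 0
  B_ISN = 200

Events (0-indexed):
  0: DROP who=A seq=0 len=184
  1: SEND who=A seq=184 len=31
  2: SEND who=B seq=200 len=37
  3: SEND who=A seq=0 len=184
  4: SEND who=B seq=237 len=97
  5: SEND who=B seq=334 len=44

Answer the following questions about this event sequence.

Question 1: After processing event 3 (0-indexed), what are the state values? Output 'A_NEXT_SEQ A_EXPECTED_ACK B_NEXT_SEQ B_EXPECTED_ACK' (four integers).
After event 0: A_seq=184 A_ack=200 B_seq=200 B_ack=0
After event 1: A_seq=215 A_ack=200 B_seq=200 B_ack=0
After event 2: A_seq=215 A_ack=237 B_seq=237 B_ack=0
After event 3: A_seq=215 A_ack=237 B_seq=237 B_ack=215

215 237 237 215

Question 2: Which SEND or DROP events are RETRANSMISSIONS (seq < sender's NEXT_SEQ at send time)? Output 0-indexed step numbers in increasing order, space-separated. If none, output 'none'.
Answer: 3

Derivation:
Step 0: DROP seq=0 -> fresh
Step 1: SEND seq=184 -> fresh
Step 2: SEND seq=200 -> fresh
Step 3: SEND seq=0 -> retransmit
Step 4: SEND seq=237 -> fresh
Step 5: SEND seq=334 -> fresh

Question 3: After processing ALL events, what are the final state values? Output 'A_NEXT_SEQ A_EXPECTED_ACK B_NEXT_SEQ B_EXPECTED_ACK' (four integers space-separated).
After event 0: A_seq=184 A_ack=200 B_seq=200 B_ack=0
After event 1: A_seq=215 A_ack=200 B_seq=200 B_ack=0
After event 2: A_seq=215 A_ack=237 B_seq=237 B_ack=0
After event 3: A_seq=215 A_ack=237 B_seq=237 B_ack=215
After event 4: A_seq=215 A_ack=334 B_seq=334 B_ack=215
After event 5: A_seq=215 A_ack=378 B_seq=378 B_ack=215

Answer: 215 378 378 215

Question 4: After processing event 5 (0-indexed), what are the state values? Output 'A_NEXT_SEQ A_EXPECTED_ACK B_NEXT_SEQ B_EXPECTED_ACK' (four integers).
After event 0: A_seq=184 A_ack=200 B_seq=200 B_ack=0
After event 1: A_seq=215 A_ack=200 B_seq=200 B_ack=0
After event 2: A_seq=215 A_ack=237 B_seq=237 B_ack=0
After event 3: A_seq=215 A_ack=237 B_seq=237 B_ack=215
After event 4: A_seq=215 A_ack=334 B_seq=334 B_ack=215
After event 5: A_seq=215 A_ack=378 B_seq=378 B_ack=215

215 378 378 215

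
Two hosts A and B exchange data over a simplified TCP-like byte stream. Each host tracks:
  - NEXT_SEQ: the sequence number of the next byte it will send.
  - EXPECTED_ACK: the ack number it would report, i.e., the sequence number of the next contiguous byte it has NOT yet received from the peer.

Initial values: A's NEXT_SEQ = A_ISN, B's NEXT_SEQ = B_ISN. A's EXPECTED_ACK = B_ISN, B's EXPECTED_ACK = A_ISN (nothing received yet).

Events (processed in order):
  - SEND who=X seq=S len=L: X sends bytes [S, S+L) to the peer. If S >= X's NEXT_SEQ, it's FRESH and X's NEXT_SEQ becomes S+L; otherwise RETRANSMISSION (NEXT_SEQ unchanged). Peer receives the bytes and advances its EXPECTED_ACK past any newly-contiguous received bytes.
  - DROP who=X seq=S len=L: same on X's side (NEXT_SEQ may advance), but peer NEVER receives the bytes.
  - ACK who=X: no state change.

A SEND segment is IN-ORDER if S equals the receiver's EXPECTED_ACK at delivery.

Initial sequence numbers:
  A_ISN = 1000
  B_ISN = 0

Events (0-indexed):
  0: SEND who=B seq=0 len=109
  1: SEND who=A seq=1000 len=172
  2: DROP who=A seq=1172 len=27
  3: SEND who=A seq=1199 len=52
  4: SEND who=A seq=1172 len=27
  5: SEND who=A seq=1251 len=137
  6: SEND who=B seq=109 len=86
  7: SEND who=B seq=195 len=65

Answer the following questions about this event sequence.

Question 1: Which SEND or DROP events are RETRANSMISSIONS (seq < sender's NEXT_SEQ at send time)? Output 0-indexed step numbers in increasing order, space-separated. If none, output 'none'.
Step 0: SEND seq=0 -> fresh
Step 1: SEND seq=1000 -> fresh
Step 2: DROP seq=1172 -> fresh
Step 3: SEND seq=1199 -> fresh
Step 4: SEND seq=1172 -> retransmit
Step 5: SEND seq=1251 -> fresh
Step 6: SEND seq=109 -> fresh
Step 7: SEND seq=195 -> fresh

Answer: 4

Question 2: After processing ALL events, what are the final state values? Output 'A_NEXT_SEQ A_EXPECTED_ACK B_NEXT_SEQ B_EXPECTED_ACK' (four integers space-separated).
After event 0: A_seq=1000 A_ack=109 B_seq=109 B_ack=1000
After event 1: A_seq=1172 A_ack=109 B_seq=109 B_ack=1172
After event 2: A_seq=1199 A_ack=109 B_seq=109 B_ack=1172
After event 3: A_seq=1251 A_ack=109 B_seq=109 B_ack=1172
After event 4: A_seq=1251 A_ack=109 B_seq=109 B_ack=1251
After event 5: A_seq=1388 A_ack=109 B_seq=109 B_ack=1388
After event 6: A_seq=1388 A_ack=195 B_seq=195 B_ack=1388
After event 7: A_seq=1388 A_ack=260 B_seq=260 B_ack=1388

Answer: 1388 260 260 1388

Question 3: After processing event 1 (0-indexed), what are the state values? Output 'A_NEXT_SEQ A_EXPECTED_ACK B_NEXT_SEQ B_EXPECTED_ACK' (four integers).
After event 0: A_seq=1000 A_ack=109 B_seq=109 B_ack=1000
After event 1: A_seq=1172 A_ack=109 B_seq=109 B_ack=1172

1172 109 109 1172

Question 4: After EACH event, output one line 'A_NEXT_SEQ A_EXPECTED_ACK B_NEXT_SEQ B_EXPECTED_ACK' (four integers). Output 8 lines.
1000 109 109 1000
1172 109 109 1172
1199 109 109 1172
1251 109 109 1172
1251 109 109 1251
1388 109 109 1388
1388 195 195 1388
1388 260 260 1388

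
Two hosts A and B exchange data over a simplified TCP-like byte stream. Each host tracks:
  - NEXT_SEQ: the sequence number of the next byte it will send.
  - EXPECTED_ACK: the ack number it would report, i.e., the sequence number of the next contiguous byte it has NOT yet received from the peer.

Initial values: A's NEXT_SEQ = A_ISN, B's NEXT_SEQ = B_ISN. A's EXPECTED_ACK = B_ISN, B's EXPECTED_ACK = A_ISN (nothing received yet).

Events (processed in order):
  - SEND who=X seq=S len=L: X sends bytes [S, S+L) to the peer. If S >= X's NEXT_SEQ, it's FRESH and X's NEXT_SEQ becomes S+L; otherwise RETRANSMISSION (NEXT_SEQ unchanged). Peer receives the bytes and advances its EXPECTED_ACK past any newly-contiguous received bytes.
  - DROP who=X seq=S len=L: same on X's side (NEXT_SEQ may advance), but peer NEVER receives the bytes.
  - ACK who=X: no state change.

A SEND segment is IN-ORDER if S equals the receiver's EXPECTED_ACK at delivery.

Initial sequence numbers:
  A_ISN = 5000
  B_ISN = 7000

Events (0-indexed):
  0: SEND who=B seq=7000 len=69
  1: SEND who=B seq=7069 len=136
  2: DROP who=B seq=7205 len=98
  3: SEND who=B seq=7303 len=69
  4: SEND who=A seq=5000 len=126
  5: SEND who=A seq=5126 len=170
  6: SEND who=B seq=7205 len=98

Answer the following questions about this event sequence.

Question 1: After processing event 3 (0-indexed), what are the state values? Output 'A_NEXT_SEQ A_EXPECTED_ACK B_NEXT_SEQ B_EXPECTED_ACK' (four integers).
After event 0: A_seq=5000 A_ack=7069 B_seq=7069 B_ack=5000
After event 1: A_seq=5000 A_ack=7205 B_seq=7205 B_ack=5000
After event 2: A_seq=5000 A_ack=7205 B_seq=7303 B_ack=5000
After event 3: A_seq=5000 A_ack=7205 B_seq=7372 B_ack=5000

5000 7205 7372 5000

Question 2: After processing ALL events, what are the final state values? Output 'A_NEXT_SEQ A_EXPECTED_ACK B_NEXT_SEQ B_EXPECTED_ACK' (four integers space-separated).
After event 0: A_seq=5000 A_ack=7069 B_seq=7069 B_ack=5000
After event 1: A_seq=5000 A_ack=7205 B_seq=7205 B_ack=5000
After event 2: A_seq=5000 A_ack=7205 B_seq=7303 B_ack=5000
After event 3: A_seq=5000 A_ack=7205 B_seq=7372 B_ack=5000
After event 4: A_seq=5126 A_ack=7205 B_seq=7372 B_ack=5126
After event 5: A_seq=5296 A_ack=7205 B_seq=7372 B_ack=5296
After event 6: A_seq=5296 A_ack=7372 B_seq=7372 B_ack=5296

Answer: 5296 7372 7372 5296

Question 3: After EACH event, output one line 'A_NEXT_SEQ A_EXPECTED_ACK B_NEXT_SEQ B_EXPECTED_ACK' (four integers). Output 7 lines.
5000 7069 7069 5000
5000 7205 7205 5000
5000 7205 7303 5000
5000 7205 7372 5000
5126 7205 7372 5126
5296 7205 7372 5296
5296 7372 7372 5296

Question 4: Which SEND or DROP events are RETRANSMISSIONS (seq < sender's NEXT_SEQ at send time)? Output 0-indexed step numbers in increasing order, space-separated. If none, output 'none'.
Answer: 6

Derivation:
Step 0: SEND seq=7000 -> fresh
Step 1: SEND seq=7069 -> fresh
Step 2: DROP seq=7205 -> fresh
Step 3: SEND seq=7303 -> fresh
Step 4: SEND seq=5000 -> fresh
Step 5: SEND seq=5126 -> fresh
Step 6: SEND seq=7205 -> retransmit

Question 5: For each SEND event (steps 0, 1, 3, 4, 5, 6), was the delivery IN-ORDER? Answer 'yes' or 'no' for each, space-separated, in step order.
Answer: yes yes no yes yes yes

Derivation:
Step 0: SEND seq=7000 -> in-order
Step 1: SEND seq=7069 -> in-order
Step 3: SEND seq=7303 -> out-of-order
Step 4: SEND seq=5000 -> in-order
Step 5: SEND seq=5126 -> in-order
Step 6: SEND seq=7205 -> in-order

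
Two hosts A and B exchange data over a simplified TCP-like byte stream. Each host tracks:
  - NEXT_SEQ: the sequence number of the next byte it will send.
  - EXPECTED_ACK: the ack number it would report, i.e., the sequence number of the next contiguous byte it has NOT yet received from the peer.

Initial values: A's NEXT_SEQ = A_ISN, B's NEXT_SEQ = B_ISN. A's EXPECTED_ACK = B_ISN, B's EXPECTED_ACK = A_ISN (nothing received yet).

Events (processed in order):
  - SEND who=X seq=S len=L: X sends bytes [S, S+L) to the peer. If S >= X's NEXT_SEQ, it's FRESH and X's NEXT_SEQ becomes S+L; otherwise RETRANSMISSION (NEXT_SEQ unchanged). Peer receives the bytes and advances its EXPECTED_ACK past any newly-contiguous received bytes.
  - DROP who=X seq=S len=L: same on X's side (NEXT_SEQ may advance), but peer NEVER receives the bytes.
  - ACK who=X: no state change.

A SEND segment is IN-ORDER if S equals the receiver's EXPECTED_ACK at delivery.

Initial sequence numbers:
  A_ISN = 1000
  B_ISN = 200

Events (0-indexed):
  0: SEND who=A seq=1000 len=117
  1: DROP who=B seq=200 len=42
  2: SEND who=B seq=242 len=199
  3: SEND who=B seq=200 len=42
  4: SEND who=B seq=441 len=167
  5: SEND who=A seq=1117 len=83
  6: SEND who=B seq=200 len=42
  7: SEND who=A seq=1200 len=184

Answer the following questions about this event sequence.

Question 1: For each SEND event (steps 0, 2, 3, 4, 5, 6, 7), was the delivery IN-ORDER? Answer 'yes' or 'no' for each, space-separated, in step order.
Step 0: SEND seq=1000 -> in-order
Step 2: SEND seq=242 -> out-of-order
Step 3: SEND seq=200 -> in-order
Step 4: SEND seq=441 -> in-order
Step 5: SEND seq=1117 -> in-order
Step 6: SEND seq=200 -> out-of-order
Step 7: SEND seq=1200 -> in-order

Answer: yes no yes yes yes no yes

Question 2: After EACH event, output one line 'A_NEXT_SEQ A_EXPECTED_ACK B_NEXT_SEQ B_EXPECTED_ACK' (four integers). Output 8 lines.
1117 200 200 1117
1117 200 242 1117
1117 200 441 1117
1117 441 441 1117
1117 608 608 1117
1200 608 608 1200
1200 608 608 1200
1384 608 608 1384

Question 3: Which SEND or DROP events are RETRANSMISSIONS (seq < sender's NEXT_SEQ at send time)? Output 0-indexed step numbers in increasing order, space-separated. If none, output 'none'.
Answer: 3 6

Derivation:
Step 0: SEND seq=1000 -> fresh
Step 1: DROP seq=200 -> fresh
Step 2: SEND seq=242 -> fresh
Step 3: SEND seq=200 -> retransmit
Step 4: SEND seq=441 -> fresh
Step 5: SEND seq=1117 -> fresh
Step 6: SEND seq=200 -> retransmit
Step 7: SEND seq=1200 -> fresh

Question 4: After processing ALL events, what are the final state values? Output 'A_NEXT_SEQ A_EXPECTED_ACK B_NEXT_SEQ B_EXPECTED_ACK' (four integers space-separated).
After event 0: A_seq=1117 A_ack=200 B_seq=200 B_ack=1117
After event 1: A_seq=1117 A_ack=200 B_seq=242 B_ack=1117
After event 2: A_seq=1117 A_ack=200 B_seq=441 B_ack=1117
After event 3: A_seq=1117 A_ack=441 B_seq=441 B_ack=1117
After event 4: A_seq=1117 A_ack=608 B_seq=608 B_ack=1117
After event 5: A_seq=1200 A_ack=608 B_seq=608 B_ack=1200
After event 6: A_seq=1200 A_ack=608 B_seq=608 B_ack=1200
After event 7: A_seq=1384 A_ack=608 B_seq=608 B_ack=1384

Answer: 1384 608 608 1384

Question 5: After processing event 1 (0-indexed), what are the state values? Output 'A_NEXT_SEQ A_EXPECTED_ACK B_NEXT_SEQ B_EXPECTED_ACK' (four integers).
After event 0: A_seq=1117 A_ack=200 B_seq=200 B_ack=1117
After event 1: A_seq=1117 A_ack=200 B_seq=242 B_ack=1117

1117 200 242 1117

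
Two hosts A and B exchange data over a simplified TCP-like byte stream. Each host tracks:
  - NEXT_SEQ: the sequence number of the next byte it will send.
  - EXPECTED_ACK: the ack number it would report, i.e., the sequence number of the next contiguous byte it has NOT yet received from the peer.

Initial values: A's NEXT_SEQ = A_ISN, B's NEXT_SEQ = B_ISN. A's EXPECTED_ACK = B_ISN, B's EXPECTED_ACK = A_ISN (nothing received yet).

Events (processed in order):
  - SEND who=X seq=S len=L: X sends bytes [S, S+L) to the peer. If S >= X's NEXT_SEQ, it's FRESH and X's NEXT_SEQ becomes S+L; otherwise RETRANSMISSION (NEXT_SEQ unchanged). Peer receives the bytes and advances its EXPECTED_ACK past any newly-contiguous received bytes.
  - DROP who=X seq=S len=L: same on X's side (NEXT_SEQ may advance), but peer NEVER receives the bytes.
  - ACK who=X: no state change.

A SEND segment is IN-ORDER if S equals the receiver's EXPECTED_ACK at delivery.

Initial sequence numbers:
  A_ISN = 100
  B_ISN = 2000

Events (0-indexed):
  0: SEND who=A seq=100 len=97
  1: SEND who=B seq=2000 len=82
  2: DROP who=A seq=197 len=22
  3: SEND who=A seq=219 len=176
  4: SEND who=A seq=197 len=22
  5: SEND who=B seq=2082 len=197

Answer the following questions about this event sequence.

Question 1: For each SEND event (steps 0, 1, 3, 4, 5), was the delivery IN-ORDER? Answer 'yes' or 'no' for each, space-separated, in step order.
Answer: yes yes no yes yes

Derivation:
Step 0: SEND seq=100 -> in-order
Step 1: SEND seq=2000 -> in-order
Step 3: SEND seq=219 -> out-of-order
Step 4: SEND seq=197 -> in-order
Step 5: SEND seq=2082 -> in-order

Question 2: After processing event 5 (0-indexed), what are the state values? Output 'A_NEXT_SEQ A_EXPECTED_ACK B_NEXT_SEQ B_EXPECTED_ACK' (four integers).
After event 0: A_seq=197 A_ack=2000 B_seq=2000 B_ack=197
After event 1: A_seq=197 A_ack=2082 B_seq=2082 B_ack=197
After event 2: A_seq=219 A_ack=2082 B_seq=2082 B_ack=197
After event 3: A_seq=395 A_ack=2082 B_seq=2082 B_ack=197
After event 4: A_seq=395 A_ack=2082 B_seq=2082 B_ack=395
After event 5: A_seq=395 A_ack=2279 B_seq=2279 B_ack=395

395 2279 2279 395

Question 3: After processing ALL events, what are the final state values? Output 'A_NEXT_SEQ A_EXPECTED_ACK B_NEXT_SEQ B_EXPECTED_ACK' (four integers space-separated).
Answer: 395 2279 2279 395

Derivation:
After event 0: A_seq=197 A_ack=2000 B_seq=2000 B_ack=197
After event 1: A_seq=197 A_ack=2082 B_seq=2082 B_ack=197
After event 2: A_seq=219 A_ack=2082 B_seq=2082 B_ack=197
After event 3: A_seq=395 A_ack=2082 B_seq=2082 B_ack=197
After event 4: A_seq=395 A_ack=2082 B_seq=2082 B_ack=395
After event 5: A_seq=395 A_ack=2279 B_seq=2279 B_ack=395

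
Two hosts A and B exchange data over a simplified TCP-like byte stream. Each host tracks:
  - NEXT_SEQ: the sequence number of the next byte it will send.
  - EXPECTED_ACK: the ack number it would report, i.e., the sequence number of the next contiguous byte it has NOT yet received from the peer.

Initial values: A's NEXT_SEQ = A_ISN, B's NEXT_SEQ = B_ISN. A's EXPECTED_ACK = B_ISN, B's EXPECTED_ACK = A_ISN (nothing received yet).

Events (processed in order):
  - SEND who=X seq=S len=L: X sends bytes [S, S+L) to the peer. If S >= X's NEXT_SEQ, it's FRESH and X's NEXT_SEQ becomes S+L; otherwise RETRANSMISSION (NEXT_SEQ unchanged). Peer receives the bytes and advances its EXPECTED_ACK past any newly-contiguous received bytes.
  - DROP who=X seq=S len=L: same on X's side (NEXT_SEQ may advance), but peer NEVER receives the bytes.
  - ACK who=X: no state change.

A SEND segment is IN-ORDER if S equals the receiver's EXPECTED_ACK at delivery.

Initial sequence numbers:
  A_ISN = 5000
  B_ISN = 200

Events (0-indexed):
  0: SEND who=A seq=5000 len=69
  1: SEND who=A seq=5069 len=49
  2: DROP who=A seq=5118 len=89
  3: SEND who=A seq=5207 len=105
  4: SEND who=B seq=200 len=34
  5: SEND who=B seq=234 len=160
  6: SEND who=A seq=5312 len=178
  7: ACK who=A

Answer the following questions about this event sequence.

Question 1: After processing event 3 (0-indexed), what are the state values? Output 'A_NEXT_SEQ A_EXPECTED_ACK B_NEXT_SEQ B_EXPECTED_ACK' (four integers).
After event 0: A_seq=5069 A_ack=200 B_seq=200 B_ack=5069
After event 1: A_seq=5118 A_ack=200 B_seq=200 B_ack=5118
After event 2: A_seq=5207 A_ack=200 B_seq=200 B_ack=5118
After event 3: A_seq=5312 A_ack=200 B_seq=200 B_ack=5118

5312 200 200 5118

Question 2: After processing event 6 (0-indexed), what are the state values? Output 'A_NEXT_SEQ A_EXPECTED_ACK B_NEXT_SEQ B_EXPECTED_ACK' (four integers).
After event 0: A_seq=5069 A_ack=200 B_seq=200 B_ack=5069
After event 1: A_seq=5118 A_ack=200 B_seq=200 B_ack=5118
After event 2: A_seq=5207 A_ack=200 B_seq=200 B_ack=5118
After event 3: A_seq=5312 A_ack=200 B_seq=200 B_ack=5118
After event 4: A_seq=5312 A_ack=234 B_seq=234 B_ack=5118
After event 5: A_seq=5312 A_ack=394 B_seq=394 B_ack=5118
After event 6: A_seq=5490 A_ack=394 B_seq=394 B_ack=5118

5490 394 394 5118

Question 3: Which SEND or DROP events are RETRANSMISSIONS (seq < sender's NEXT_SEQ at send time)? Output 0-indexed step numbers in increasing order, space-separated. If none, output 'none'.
Answer: none

Derivation:
Step 0: SEND seq=5000 -> fresh
Step 1: SEND seq=5069 -> fresh
Step 2: DROP seq=5118 -> fresh
Step 3: SEND seq=5207 -> fresh
Step 4: SEND seq=200 -> fresh
Step 5: SEND seq=234 -> fresh
Step 6: SEND seq=5312 -> fresh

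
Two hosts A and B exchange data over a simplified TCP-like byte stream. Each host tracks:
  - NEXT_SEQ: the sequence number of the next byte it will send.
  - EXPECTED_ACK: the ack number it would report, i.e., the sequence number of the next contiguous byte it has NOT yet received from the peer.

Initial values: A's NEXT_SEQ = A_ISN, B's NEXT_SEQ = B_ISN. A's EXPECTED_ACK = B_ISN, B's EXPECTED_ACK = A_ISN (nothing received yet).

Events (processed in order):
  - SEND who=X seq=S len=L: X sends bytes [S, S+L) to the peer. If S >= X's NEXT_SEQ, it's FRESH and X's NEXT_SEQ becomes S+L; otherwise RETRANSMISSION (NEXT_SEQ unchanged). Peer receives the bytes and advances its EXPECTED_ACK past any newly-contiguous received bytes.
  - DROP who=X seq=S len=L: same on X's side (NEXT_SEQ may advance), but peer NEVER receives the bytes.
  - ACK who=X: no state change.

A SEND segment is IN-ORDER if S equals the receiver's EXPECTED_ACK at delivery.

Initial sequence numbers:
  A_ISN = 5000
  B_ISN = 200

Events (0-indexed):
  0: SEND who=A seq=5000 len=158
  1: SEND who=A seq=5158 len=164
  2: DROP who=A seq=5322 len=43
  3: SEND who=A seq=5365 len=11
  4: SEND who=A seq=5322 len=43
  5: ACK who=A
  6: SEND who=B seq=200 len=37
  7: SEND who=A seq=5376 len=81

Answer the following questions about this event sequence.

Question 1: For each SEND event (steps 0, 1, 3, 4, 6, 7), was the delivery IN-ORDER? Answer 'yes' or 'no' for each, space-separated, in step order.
Step 0: SEND seq=5000 -> in-order
Step 1: SEND seq=5158 -> in-order
Step 3: SEND seq=5365 -> out-of-order
Step 4: SEND seq=5322 -> in-order
Step 6: SEND seq=200 -> in-order
Step 7: SEND seq=5376 -> in-order

Answer: yes yes no yes yes yes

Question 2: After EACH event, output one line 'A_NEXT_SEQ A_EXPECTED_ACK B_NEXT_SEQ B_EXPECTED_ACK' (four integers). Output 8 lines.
5158 200 200 5158
5322 200 200 5322
5365 200 200 5322
5376 200 200 5322
5376 200 200 5376
5376 200 200 5376
5376 237 237 5376
5457 237 237 5457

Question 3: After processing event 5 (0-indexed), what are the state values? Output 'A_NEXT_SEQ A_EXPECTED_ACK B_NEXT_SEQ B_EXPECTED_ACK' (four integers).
After event 0: A_seq=5158 A_ack=200 B_seq=200 B_ack=5158
After event 1: A_seq=5322 A_ack=200 B_seq=200 B_ack=5322
After event 2: A_seq=5365 A_ack=200 B_seq=200 B_ack=5322
After event 3: A_seq=5376 A_ack=200 B_seq=200 B_ack=5322
After event 4: A_seq=5376 A_ack=200 B_seq=200 B_ack=5376
After event 5: A_seq=5376 A_ack=200 B_seq=200 B_ack=5376

5376 200 200 5376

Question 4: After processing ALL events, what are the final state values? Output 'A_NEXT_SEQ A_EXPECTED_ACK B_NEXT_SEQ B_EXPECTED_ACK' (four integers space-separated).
After event 0: A_seq=5158 A_ack=200 B_seq=200 B_ack=5158
After event 1: A_seq=5322 A_ack=200 B_seq=200 B_ack=5322
After event 2: A_seq=5365 A_ack=200 B_seq=200 B_ack=5322
After event 3: A_seq=5376 A_ack=200 B_seq=200 B_ack=5322
After event 4: A_seq=5376 A_ack=200 B_seq=200 B_ack=5376
After event 5: A_seq=5376 A_ack=200 B_seq=200 B_ack=5376
After event 6: A_seq=5376 A_ack=237 B_seq=237 B_ack=5376
After event 7: A_seq=5457 A_ack=237 B_seq=237 B_ack=5457

Answer: 5457 237 237 5457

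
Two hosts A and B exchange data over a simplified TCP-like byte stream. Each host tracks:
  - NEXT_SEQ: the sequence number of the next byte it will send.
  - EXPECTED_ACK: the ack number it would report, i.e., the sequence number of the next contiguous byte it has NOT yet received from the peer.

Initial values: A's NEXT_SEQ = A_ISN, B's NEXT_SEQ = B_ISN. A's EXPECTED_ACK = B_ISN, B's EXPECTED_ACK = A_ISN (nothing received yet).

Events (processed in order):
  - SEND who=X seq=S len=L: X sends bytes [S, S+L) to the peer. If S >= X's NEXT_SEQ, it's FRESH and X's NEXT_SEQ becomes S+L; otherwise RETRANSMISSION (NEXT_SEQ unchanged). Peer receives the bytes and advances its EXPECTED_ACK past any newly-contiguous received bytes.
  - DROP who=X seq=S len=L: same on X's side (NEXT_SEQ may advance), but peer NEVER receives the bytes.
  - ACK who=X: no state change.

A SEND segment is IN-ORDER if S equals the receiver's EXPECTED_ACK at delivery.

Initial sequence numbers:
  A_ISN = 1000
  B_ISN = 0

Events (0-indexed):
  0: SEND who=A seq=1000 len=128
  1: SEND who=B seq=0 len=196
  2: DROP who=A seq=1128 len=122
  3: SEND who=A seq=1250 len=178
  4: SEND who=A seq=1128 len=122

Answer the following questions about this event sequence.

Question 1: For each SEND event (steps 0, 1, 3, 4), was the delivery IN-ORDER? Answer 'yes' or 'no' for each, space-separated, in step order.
Step 0: SEND seq=1000 -> in-order
Step 1: SEND seq=0 -> in-order
Step 3: SEND seq=1250 -> out-of-order
Step 4: SEND seq=1128 -> in-order

Answer: yes yes no yes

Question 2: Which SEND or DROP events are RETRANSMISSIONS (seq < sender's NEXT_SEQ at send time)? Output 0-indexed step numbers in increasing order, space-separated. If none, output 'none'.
Step 0: SEND seq=1000 -> fresh
Step 1: SEND seq=0 -> fresh
Step 2: DROP seq=1128 -> fresh
Step 3: SEND seq=1250 -> fresh
Step 4: SEND seq=1128 -> retransmit

Answer: 4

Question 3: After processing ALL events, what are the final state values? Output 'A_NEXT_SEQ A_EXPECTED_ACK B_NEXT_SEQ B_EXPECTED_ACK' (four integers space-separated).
Answer: 1428 196 196 1428

Derivation:
After event 0: A_seq=1128 A_ack=0 B_seq=0 B_ack=1128
After event 1: A_seq=1128 A_ack=196 B_seq=196 B_ack=1128
After event 2: A_seq=1250 A_ack=196 B_seq=196 B_ack=1128
After event 3: A_seq=1428 A_ack=196 B_seq=196 B_ack=1128
After event 4: A_seq=1428 A_ack=196 B_seq=196 B_ack=1428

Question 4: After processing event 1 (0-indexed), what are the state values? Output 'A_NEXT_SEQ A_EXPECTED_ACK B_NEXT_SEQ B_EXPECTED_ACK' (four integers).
After event 0: A_seq=1128 A_ack=0 B_seq=0 B_ack=1128
After event 1: A_seq=1128 A_ack=196 B_seq=196 B_ack=1128

1128 196 196 1128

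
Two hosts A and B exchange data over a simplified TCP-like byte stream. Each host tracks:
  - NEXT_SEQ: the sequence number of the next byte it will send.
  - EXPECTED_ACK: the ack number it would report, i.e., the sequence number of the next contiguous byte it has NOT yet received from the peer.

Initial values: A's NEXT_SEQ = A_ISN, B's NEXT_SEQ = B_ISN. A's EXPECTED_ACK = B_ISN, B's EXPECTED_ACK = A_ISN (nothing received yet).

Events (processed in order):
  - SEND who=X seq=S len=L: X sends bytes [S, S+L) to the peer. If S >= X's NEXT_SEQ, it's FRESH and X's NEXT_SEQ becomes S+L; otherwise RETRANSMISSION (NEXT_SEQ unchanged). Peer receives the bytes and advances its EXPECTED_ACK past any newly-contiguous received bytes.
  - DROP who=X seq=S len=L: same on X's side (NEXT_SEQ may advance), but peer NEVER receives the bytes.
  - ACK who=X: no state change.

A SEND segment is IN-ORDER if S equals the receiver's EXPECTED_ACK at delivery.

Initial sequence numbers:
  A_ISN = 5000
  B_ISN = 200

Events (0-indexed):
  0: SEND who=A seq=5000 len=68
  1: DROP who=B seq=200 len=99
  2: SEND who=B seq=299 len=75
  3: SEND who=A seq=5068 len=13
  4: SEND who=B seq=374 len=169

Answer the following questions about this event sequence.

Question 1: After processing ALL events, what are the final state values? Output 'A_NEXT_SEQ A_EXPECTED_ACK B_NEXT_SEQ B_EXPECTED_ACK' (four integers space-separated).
Answer: 5081 200 543 5081

Derivation:
After event 0: A_seq=5068 A_ack=200 B_seq=200 B_ack=5068
After event 1: A_seq=5068 A_ack=200 B_seq=299 B_ack=5068
After event 2: A_seq=5068 A_ack=200 B_seq=374 B_ack=5068
After event 3: A_seq=5081 A_ack=200 B_seq=374 B_ack=5081
After event 4: A_seq=5081 A_ack=200 B_seq=543 B_ack=5081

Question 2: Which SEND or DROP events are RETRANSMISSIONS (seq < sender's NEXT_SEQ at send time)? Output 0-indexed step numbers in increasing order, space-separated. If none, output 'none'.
Step 0: SEND seq=5000 -> fresh
Step 1: DROP seq=200 -> fresh
Step 2: SEND seq=299 -> fresh
Step 3: SEND seq=5068 -> fresh
Step 4: SEND seq=374 -> fresh

Answer: none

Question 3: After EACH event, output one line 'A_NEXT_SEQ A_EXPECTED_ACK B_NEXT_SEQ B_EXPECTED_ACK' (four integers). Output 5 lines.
5068 200 200 5068
5068 200 299 5068
5068 200 374 5068
5081 200 374 5081
5081 200 543 5081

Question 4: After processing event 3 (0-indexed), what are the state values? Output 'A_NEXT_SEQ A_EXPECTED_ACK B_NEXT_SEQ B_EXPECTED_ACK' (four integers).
After event 0: A_seq=5068 A_ack=200 B_seq=200 B_ack=5068
After event 1: A_seq=5068 A_ack=200 B_seq=299 B_ack=5068
After event 2: A_seq=5068 A_ack=200 B_seq=374 B_ack=5068
After event 3: A_seq=5081 A_ack=200 B_seq=374 B_ack=5081

5081 200 374 5081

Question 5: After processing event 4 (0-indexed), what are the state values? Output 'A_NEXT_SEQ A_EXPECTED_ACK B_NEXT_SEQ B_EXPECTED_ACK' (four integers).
After event 0: A_seq=5068 A_ack=200 B_seq=200 B_ack=5068
After event 1: A_seq=5068 A_ack=200 B_seq=299 B_ack=5068
After event 2: A_seq=5068 A_ack=200 B_seq=374 B_ack=5068
After event 3: A_seq=5081 A_ack=200 B_seq=374 B_ack=5081
After event 4: A_seq=5081 A_ack=200 B_seq=543 B_ack=5081

5081 200 543 5081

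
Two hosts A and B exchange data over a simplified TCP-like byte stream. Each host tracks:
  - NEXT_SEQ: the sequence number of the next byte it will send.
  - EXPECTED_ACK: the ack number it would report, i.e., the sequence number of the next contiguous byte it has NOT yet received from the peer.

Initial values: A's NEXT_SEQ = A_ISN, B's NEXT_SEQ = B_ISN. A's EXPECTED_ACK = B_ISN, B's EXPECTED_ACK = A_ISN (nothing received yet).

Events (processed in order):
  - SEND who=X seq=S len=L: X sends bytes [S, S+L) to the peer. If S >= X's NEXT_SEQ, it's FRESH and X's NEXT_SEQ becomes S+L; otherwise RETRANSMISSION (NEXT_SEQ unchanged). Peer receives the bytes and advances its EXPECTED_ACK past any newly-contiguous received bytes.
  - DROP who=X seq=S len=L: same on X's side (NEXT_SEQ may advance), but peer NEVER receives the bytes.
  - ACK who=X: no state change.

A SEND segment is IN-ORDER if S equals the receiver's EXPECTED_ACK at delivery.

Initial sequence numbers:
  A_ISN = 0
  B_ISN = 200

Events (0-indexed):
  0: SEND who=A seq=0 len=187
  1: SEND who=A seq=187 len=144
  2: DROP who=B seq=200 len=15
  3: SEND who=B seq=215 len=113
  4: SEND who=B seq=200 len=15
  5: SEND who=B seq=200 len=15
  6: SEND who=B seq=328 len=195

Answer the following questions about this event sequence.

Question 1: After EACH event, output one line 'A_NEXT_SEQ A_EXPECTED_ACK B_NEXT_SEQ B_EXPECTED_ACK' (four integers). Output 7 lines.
187 200 200 187
331 200 200 331
331 200 215 331
331 200 328 331
331 328 328 331
331 328 328 331
331 523 523 331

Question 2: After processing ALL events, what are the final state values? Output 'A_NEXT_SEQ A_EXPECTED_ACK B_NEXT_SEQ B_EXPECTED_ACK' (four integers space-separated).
Answer: 331 523 523 331

Derivation:
After event 0: A_seq=187 A_ack=200 B_seq=200 B_ack=187
After event 1: A_seq=331 A_ack=200 B_seq=200 B_ack=331
After event 2: A_seq=331 A_ack=200 B_seq=215 B_ack=331
After event 3: A_seq=331 A_ack=200 B_seq=328 B_ack=331
After event 4: A_seq=331 A_ack=328 B_seq=328 B_ack=331
After event 5: A_seq=331 A_ack=328 B_seq=328 B_ack=331
After event 6: A_seq=331 A_ack=523 B_seq=523 B_ack=331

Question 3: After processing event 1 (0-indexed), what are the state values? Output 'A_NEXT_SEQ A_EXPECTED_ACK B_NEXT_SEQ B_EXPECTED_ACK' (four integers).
After event 0: A_seq=187 A_ack=200 B_seq=200 B_ack=187
After event 1: A_seq=331 A_ack=200 B_seq=200 B_ack=331

331 200 200 331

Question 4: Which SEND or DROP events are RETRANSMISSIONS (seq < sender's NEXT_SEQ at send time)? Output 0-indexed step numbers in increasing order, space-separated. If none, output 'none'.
Answer: 4 5

Derivation:
Step 0: SEND seq=0 -> fresh
Step 1: SEND seq=187 -> fresh
Step 2: DROP seq=200 -> fresh
Step 3: SEND seq=215 -> fresh
Step 4: SEND seq=200 -> retransmit
Step 5: SEND seq=200 -> retransmit
Step 6: SEND seq=328 -> fresh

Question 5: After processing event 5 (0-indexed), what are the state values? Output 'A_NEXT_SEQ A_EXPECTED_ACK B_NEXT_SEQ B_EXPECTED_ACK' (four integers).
After event 0: A_seq=187 A_ack=200 B_seq=200 B_ack=187
After event 1: A_seq=331 A_ack=200 B_seq=200 B_ack=331
After event 2: A_seq=331 A_ack=200 B_seq=215 B_ack=331
After event 3: A_seq=331 A_ack=200 B_seq=328 B_ack=331
After event 4: A_seq=331 A_ack=328 B_seq=328 B_ack=331
After event 5: A_seq=331 A_ack=328 B_seq=328 B_ack=331

331 328 328 331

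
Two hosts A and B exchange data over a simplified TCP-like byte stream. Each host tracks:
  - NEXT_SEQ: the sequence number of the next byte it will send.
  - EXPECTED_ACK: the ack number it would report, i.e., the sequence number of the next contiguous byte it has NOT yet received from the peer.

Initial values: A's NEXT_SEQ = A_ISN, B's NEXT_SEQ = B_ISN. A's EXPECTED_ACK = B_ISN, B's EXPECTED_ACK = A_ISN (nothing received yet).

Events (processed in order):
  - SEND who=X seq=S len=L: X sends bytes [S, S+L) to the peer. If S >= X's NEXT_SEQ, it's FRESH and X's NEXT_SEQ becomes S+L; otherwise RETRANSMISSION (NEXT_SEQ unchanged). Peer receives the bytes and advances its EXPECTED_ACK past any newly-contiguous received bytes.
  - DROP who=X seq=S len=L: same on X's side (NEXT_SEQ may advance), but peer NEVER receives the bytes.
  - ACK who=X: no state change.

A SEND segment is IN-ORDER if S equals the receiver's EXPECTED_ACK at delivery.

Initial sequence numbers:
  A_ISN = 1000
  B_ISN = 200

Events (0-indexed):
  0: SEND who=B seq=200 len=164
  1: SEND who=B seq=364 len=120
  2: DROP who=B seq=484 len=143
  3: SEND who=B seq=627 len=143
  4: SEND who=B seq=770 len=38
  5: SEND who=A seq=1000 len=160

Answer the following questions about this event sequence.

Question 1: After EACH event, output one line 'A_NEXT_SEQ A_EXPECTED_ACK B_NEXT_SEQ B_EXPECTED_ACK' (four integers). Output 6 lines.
1000 364 364 1000
1000 484 484 1000
1000 484 627 1000
1000 484 770 1000
1000 484 808 1000
1160 484 808 1160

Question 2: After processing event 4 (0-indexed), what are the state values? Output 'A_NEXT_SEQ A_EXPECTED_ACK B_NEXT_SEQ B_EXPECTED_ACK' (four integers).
After event 0: A_seq=1000 A_ack=364 B_seq=364 B_ack=1000
After event 1: A_seq=1000 A_ack=484 B_seq=484 B_ack=1000
After event 2: A_seq=1000 A_ack=484 B_seq=627 B_ack=1000
After event 3: A_seq=1000 A_ack=484 B_seq=770 B_ack=1000
After event 4: A_seq=1000 A_ack=484 B_seq=808 B_ack=1000

1000 484 808 1000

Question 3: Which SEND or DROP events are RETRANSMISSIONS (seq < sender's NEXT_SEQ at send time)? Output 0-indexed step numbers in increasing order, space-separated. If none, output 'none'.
Step 0: SEND seq=200 -> fresh
Step 1: SEND seq=364 -> fresh
Step 2: DROP seq=484 -> fresh
Step 3: SEND seq=627 -> fresh
Step 4: SEND seq=770 -> fresh
Step 5: SEND seq=1000 -> fresh

Answer: none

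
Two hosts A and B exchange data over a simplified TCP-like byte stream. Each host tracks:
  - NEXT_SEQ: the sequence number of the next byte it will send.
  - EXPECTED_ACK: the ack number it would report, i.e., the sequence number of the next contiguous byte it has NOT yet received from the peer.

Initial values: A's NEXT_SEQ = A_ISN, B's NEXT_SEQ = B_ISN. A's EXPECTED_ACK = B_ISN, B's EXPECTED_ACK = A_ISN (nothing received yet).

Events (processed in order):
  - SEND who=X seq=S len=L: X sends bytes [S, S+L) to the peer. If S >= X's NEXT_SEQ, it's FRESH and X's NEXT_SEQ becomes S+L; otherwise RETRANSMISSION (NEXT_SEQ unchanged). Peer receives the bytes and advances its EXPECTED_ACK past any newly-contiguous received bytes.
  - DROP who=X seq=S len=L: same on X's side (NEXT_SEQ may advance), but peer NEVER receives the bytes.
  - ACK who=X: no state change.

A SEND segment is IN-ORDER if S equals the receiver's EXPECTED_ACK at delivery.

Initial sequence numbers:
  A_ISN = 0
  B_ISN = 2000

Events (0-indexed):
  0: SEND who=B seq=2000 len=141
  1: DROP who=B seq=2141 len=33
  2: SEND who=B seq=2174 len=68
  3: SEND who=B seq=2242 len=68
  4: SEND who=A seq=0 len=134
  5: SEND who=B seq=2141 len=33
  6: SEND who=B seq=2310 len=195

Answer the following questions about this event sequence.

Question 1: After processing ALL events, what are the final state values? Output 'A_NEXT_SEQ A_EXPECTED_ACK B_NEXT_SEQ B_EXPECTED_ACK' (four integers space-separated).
After event 0: A_seq=0 A_ack=2141 B_seq=2141 B_ack=0
After event 1: A_seq=0 A_ack=2141 B_seq=2174 B_ack=0
After event 2: A_seq=0 A_ack=2141 B_seq=2242 B_ack=0
After event 3: A_seq=0 A_ack=2141 B_seq=2310 B_ack=0
After event 4: A_seq=134 A_ack=2141 B_seq=2310 B_ack=134
After event 5: A_seq=134 A_ack=2310 B_seq=2310 B_ack=134
After event 6: A_seq=134 A_ack=2505 B_seq=2505 B_ack=134

Answer: 134 2505 2505 134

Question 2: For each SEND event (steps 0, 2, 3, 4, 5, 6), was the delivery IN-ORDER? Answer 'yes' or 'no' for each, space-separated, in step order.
Step 0: SEND seq=2000 -> in-order
Step 2: SEND seq=2174 -> out-of-order
Step 3: SEND seq=2242 -> out-of-order
Step 4: SEND seq=0 -> in-order
Step 5: SEND seq=2141 -> in-order
Step 6: SEND seq=2310 -> in-order

Answer: yes no no yes yes yes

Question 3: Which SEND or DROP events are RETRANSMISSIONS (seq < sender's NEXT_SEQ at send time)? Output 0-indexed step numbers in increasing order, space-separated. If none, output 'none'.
Step 0: SEND seq=2000 -> fresh
Step 1: DROP seq=2141 -> fresh
Step 2: SEND seq=2174 -> fresh
Step 3: SEND seq=2242 -> fresh
Step 4: SEND seq=0 -> fresh
Step 5: SEND seq=2141 -> retransmit
Step 6: SEND seq=2310 -> fresh

Answer: 5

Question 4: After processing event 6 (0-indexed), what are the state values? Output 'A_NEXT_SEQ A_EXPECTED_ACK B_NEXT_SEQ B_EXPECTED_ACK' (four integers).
After event 0: A_seq=0 A_ack=2141 B_seq=2141 B_ack=0
After event 1: A_seq=0 A_ack=2141 B_seq=2174 B_ack=0
After event 2: A_seq=0 A_ack=2141 B_seq=2242 B_ack=0
After event 3: A_seq=0 A_ack=2141 B_seq=2310 B_ack=0
After event 4: A_seq=134 A_ack=2141 B_seq=2310 B_ack=134
After event 5: A_seq=134 A_ack=2310 B_seq=2310 B_ack=134
After event 6: A_seq=134 A_ack=2505 B_seq=2505 B_ack=134

134 2505 2505 134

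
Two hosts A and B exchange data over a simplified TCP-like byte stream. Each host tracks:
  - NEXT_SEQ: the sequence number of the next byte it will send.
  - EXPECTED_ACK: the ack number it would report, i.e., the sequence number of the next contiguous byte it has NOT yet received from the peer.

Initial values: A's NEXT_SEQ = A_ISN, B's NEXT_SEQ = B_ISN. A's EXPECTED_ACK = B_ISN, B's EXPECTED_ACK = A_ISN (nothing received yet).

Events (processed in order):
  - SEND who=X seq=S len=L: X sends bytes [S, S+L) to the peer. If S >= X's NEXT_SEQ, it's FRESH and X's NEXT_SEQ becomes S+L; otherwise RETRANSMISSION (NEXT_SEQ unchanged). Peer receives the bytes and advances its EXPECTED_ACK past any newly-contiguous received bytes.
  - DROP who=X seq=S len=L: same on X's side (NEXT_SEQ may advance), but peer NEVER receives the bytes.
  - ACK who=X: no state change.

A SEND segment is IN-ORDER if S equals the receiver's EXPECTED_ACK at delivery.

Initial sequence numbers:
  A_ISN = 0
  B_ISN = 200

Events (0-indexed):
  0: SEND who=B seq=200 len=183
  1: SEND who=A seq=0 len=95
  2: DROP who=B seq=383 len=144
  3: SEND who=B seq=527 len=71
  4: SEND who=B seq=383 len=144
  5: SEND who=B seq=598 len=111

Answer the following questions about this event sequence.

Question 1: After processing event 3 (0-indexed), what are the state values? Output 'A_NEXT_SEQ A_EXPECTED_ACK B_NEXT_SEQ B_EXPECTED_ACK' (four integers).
After event 0: A_seq=0 A_ack=383 B_seq=383 B_ack=0
After event 1: A_seq=95 A_ack=383 B_seq=383 B_ack=95
After event 2: A_seq=95 A_ack=383 B_seq=527 B_ack=95
After event 3: A_seq=95 A_ack=383 B_seq=598 B_ack=95

95 383 598 95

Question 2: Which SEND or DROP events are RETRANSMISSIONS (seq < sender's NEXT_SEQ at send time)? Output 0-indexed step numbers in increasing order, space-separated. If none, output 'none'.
Answer: 4

Derivation:
Step 0: SEND seq=200 -> fresh
Step 1: SEND seq=0 -> fresh
Step 2: DROP seq=383 -> fresh
Step 3: SEND seq=527 -> fresh
Step 4: SEND seq=383 -> retransmit
Step 5: SEND seq=598 -> fresh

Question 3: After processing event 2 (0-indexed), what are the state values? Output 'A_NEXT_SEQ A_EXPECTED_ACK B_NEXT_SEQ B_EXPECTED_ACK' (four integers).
After event 0: A_seq=0 A_ack=383 B_seq=383 B_ack=0
After event 1: A_seq=95 A_ack=383 B_seq=383 B_ack=95
After event 2: A_seq=95 A_ack=383 B_seq=527 B_ack=95

95 383 527 95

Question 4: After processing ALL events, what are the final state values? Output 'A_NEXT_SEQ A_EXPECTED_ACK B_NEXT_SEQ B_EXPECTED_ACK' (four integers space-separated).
After event 0: A_seq=0 A_ack=383 B_seq=383 B_ack=0
After event 1: A_seq=95 A_ack=383 B_seq=383 B_ack=95
After event 2: A_seq=95 A_ack=383 B_seq=527 B_ack=95
After event 3: A_seq=95 A_ack=383 B_seq=598 B_ack=95
After event 4: A_seq=95 A_ack=598 B_seq=598 B_ack=95
After event 5: A_seq=95 A_ack=709 B_seq=709 B_ack=95

Answer: 95 709 709 95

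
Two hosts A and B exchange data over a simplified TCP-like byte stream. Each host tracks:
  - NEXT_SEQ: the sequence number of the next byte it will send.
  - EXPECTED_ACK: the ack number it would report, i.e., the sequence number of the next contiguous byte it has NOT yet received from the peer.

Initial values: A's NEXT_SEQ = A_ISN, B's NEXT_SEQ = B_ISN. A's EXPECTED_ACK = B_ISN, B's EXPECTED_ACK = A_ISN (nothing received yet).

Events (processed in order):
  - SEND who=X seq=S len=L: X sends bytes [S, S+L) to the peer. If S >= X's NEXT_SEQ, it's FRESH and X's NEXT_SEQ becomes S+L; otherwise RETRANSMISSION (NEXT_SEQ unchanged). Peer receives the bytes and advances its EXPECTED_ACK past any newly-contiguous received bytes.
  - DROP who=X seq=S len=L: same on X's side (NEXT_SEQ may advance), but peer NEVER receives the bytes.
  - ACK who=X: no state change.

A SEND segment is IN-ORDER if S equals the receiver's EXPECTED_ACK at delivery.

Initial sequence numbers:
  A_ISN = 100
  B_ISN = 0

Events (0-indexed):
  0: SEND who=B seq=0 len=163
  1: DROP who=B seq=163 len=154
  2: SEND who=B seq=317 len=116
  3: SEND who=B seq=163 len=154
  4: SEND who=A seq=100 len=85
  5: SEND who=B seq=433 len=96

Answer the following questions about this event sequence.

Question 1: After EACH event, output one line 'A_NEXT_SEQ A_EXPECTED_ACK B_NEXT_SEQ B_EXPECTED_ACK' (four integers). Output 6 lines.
100 163 163 100
100 163 317 100
100 163 433 100
100 433 433 100
185 433 433 185
185 529 529 185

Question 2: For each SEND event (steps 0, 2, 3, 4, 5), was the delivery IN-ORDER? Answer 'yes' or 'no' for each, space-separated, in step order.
Step 0: SEND seq=0 -> in-order
Step 2: SEND seq=317 -> out-of-order
Step 3: SEND seq=163 -> in-order
Step 4: SEND seq=100 -> in-order
Step 5: SEND seq=433 -> in-order

Answer: yes no yes yes yes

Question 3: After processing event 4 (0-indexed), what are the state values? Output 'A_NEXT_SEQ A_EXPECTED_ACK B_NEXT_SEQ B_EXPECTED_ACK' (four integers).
After event 0: A_seq=100 A_ack=163 B_seq=163 B_ack=100
After event 1: A_seq=100 A_ack=163 B_seq=317 B_ack=100
After event 2: A_seq=100 A_ack=163 B_seq=433 B_ack=100
After event 3: A_seq=100 A_ack=433 B_seq=433 B_ack=100
After event 4: A_seq=185 A_ack=433 B_seq=433 B_ack=185

185 433 433 185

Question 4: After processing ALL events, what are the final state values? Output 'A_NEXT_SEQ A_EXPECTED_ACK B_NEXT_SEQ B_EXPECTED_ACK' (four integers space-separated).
After event 0: A_seq=100 A_ack=163 B_seq=163 B_ack=100
After event 1: A_seq=100 A_ack=163 B_seq=317 B_ack=100
After event 2: A_seq=100 A_ack=163 B_seq=433 B_ack=100
After event 3: A_seq=100 A_ack=433 B_seq=433 B_ack=100
After event 4: A_seq=185 A_ack=433 B_seq=433 B_ack=185
After event 5: A_seq=185 A_ack=529 B_seq=529 B_ack=185

Answer: 185 529 529 185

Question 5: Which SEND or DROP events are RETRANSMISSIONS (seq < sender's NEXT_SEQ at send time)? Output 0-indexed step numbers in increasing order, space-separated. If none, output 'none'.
Step 0: SEND seq=0 -> fresh
Step 1: DROP seq=163 -> fresh
Step 2: SEND seq=317 -> fresh
Step 3: SEND seq=163 -> retransmit
Step 4: SEND seq=100 -> fresh
Step 5: SEND seq=433 -> fresh

Answer: 3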